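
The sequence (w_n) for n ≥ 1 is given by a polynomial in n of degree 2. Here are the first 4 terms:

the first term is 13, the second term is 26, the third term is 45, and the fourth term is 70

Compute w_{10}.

1st diffs: 13, 19, 25.
2nd diffs: 6, 6 (constant).
Newton forward-difference form: w_n = 13 + 13·C(n-1,1) + 6·C(n-1,2).
At n = 10: n-1 = 9, so w_{10} = 13 + 117 + 216 = 346.

346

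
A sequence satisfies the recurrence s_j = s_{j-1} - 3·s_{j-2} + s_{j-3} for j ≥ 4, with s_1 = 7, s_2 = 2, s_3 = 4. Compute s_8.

Applying the relation repeatedly:
s_4 = 5; s_5 = -5; s_6 = -16; s_7 = 4; s_8 = 47.

47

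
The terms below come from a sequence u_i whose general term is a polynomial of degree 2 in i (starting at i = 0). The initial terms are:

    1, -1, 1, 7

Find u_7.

1st diffs: -2, 2, 6.
2nd diffs: 4, 4 (constant).
Newton forward-difference form: u_i = 1 + (-2)·C(i,1) + 4·C(i,2).
At i = 7: i = 7, so u_7 = 1 - 14 + 84 = 71.

71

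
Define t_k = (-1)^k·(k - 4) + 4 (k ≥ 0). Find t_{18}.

(-1)^18 = 1; k - 4 at k=18 is 14; so t_{18} = 18.

18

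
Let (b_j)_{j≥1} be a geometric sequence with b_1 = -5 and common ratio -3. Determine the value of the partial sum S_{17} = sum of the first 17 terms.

b_j = (-5)·(-3)^(j-1).
S = (-5)·((-3)^17 - 1)/(-3 - 1) = (-5)·(-129140163 - 1)/(-4) = -161425205.

-161425205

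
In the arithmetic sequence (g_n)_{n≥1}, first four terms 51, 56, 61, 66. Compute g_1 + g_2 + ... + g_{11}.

836

Common difference d = 5.
g_n = 51 + (n - 1)·5.
g_{11} = 101; S = 11·(51 + 101)/2 = 836.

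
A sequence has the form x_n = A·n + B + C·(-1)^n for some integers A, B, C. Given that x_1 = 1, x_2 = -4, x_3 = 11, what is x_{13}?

Plug in n = 1, 2, 3: A + B - C = 1; 2A + B + C = -4; 3A + B - C = 11.
Subtracting the first from the second: A + 2C = -5.
Subtracting the second from the third: A - 2C = 15.
Solving: C = -5, A = 5, then B = -9.
Hence x_{13} = 5·13 + (-9) + (-5)·(-1) = 61.

61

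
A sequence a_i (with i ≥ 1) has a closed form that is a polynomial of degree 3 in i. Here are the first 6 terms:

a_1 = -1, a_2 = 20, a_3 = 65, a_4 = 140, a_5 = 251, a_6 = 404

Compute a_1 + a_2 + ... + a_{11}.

7084

1st diffs: 21, 45, 75, 111, 153.
2nd diffs: 24, 30, 36, 42.
3rd diffs: 6, 6, 6 (constant).
So a_i = i^3 + 6i^2 - 4i - 4.
Continuing: …, 605, 860, 1175, 1556, …, a_{11} = 2009.
Summing i = 1..11 (11 terms) gives 7084.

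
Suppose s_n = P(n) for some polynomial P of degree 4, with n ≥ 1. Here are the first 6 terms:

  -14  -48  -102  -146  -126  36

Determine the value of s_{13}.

16738

1st diffs: -34, -54, -44, 20, 162.
2nd diffs: -20, 10, 64, 142.
3rd diffs: 30, 54, 78.
4th diffs: 24, 24 (constant).
Newton forward-difference form: s_n = -14 + (-34)·C(n-1,1) + (-20)·C(n-1,2) + 30·C(n-1,3) + 24·C(n-1,4).
At n = 13: n-1 = 12, so s_{13} = -14 - 408 - 1320 + 6600 + 11880 = 16738.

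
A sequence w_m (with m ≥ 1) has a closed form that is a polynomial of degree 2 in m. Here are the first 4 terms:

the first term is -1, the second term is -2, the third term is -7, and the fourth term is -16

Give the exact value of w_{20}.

1st diffs: -1, -5, -9.
2nd diffs: -4, -4 (constant).
Newton forward-difference form: w_m = -1 + (-1)·C(m-1,1) + (-4)·C(m-1,2).
At m = 20: m-1 = 19, so w_{20} = -1 - 19 - 684 = -704.

-704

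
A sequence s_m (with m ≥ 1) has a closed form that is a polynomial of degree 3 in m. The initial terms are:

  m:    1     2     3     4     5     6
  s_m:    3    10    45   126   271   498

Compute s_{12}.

1st diffs: 7, 35, 81, 145, 227.
2nd diffs: 28, 46, 64, 82.
3rd diffs: 18, 18, 18 (constant).
Newton forward-difference form: s_m = 3 + 7·C(m-1,1) + 28·C(m-1,2) + 18·C(m-1,3).
At m = 12: m-1 = 11, so s_{12} = 3 + 77 + 1540 + 2970 = 4590.

4590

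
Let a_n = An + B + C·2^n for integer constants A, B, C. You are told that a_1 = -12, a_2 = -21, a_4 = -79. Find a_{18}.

-1310705

The three given values yield: A + B + 2C = -12; 2A + B + 4C = -21; 4A + B + 16C = -79.
Subtracting the first from the second: A + 2C = -9.
Subtracting the second from the third: 2A + 12C = -58.
Solving: C = -5, A = 1, then B = -3.
Therefore a_{18} = 18 + (-3) + (-5)·262144 = -1310705.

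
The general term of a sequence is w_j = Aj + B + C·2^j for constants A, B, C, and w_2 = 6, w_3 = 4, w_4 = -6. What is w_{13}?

At j = 2, 3, 4: 2A + B + 4C = 6; 3A + B + 8C = 4; 4A + B + 16C = -6.
Subtracting the first from the second: A + 4C = -2.
Subtracting the second from the third: A + 8C = -10.
Solving: C = -2, A = 6, then B = 2.
So w_j = 6·j + 2 + (-2)·2^j; at j=13 this is -16304.

-16304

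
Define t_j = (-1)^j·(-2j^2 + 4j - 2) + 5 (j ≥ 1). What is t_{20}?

(-1)^20 = 1; -2j^2 + 4j - 2 at j=20 is -722; so t_{20} = -717.

-717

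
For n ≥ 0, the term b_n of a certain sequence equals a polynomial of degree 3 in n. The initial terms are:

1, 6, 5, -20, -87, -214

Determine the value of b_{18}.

-15515

1st diffs: 5, -1, -25, -67, -127.
2nd diffs: -6, -24, -42, -60.
3rd diffs: -18, -18, -18 (constant).
Newton forward-difference form: b_n = 1 + 5·C(n,1) + (-6)·C(n,2) + (-18)·C(n,3).
At n = 18: n = 18, so b_{18} = 1 + 90 - 918 - 14688 = -15515.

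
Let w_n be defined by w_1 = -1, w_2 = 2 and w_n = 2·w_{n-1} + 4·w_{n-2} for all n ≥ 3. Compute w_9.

2048

w_3 = 0  w_4 = 8  w_5 = 16  w_6 = 64  w_7 = 192  w_8 = 640  w_9 = 2048.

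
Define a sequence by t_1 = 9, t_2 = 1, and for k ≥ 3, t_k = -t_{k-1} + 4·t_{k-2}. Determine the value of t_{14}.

Applying the relation repeatedly:
t_3 = 35;  t_4 = -31;  t_5 = 171;  …;  t_{11} = 39011;  t_{12} = -97855;  t_{13} = 253899;  t_{14} = -645319.

-645319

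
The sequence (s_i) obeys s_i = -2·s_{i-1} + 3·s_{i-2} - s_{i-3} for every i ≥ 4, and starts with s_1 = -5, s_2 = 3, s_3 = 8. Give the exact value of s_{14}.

Iterate the recurrence:
s_4 = -2, s_5 = 25, s_6 = -64, …, s_{11} = 18330, s_{12} = -56449, s_{13} = 173840, s_{14} = -535357.

-535357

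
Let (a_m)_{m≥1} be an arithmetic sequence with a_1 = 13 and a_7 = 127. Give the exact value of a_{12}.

222

Common difference d = (127 - 13) / (7 - 1) = 19.
a_m = 13 + (m - 1)·19.
a_{12} = 13 + 11·19 = 222.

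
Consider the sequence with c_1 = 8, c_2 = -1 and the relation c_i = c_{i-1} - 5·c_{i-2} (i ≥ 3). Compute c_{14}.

136639

Step forward from the initial values:
c_3 = -41, c_4 = -36, c_5 = 169, …, c_{11} = 10249, c_{12} = -46971, c_{13} = -98216, c_{14} = 136639.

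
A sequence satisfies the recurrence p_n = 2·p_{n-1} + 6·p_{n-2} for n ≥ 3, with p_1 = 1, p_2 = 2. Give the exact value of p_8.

5888

Iterate the recurrence:
p_3 = 10;  p_4 = 32;  p_5 = 124;  p_6 = 440;  p_7 = 1624;  p_8 = 5888.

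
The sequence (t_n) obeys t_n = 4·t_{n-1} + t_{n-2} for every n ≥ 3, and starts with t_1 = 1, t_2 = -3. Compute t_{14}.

-87403803

Applying the relation repeatedly:
t_3 = -11, t_4 = -47, t_5 = -199, …, t_{11} = -1149851, t_{12} = -4870847, t_{13} = -20633239, t_{14} = -87403803.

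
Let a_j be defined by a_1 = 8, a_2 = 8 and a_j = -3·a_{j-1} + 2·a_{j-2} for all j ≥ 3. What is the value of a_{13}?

Iterate the recurrence:
a_3 = -8;  a_4 = 40;  a_5 = -136;  …;  a_{10} = 78440;  a_{11} = -279368;  a_{12} = 994984;  a_{13} = -3543688.

-3543688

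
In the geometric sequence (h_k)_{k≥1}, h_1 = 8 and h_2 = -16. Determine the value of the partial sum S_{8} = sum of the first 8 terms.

Common ratio r = -2.
h_k = 8·(-2)^(k-1).
S = 8·((-2)^8 - 1)/(-2 - 1) = 8·(256 - 1)/(-3) = -680.

-680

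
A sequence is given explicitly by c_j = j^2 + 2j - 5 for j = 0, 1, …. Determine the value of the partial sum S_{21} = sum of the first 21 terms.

Over j = 0..20: Σj = 210, Σj² = 2870.
Total = (1)·2870 + (2)·210 + (-5)·21 = 3185.

3185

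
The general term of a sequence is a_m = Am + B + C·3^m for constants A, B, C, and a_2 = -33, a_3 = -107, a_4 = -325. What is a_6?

-2921

The three given values yield: 2A + B + 9C = -33; 3A + B + 27C = -107; 4A + B + 81C = -325.
Subtracting the first from the second: A + 18C = -74.
Subtracting the second from the third: A + 54C = -218.
Solving: C = -4, A = -2, then B = 7.
Therefore a_6 = -12 + 7 + (-4)·729 = -2921.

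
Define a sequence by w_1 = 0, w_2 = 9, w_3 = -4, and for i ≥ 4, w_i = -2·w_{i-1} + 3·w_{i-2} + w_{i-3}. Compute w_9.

Applying the relation repeatedly:
w_4 = 35  w_5 = -73  w_6 = 247  w_7 = -678  w_8 = 2024  w_9 = -5835.

-5835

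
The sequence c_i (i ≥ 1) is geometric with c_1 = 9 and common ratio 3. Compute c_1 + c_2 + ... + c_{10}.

c_i = 9·3^(i-1).
S = 9·(3^10 - 1)/(3 - 1) = 9·(59049 - 1)/(2) = 265716.

265716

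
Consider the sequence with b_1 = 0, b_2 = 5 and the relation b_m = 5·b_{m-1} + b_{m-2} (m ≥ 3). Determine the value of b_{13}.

Compute successive terms:
b_3 = 25, b_4 = 130, b_5 = 675, …, b_{10} = 2548130, b_{11} = 13231375, b_{12} = 68705005, b_{13} = 356756400.

356756400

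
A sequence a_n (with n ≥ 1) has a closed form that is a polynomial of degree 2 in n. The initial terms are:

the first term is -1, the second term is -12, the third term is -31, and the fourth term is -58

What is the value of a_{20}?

-1578

1st diffs: -11, -19, -27.
2nd diffs: -8, -8 (constant).
So a_n = -4n^2 + n + 2.
Evaluating at n = 20 gives a_{20} = -1578.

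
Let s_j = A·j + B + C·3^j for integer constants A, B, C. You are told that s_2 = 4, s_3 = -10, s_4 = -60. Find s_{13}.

-1594266

At j = 2, 3, 4: 2A + B + 9C = 4; 3A + B + 27C = -10; 4A + B + 81C = -60.
Subtracting the first from the second: A + 18C = -14.
Subtracting the second from the third: A + 54C = -50.
Solving: C = -1, A = 4, then B = 5.
So s_j = 4·j + 5 + (-1)·3^j; at j=13 this is -1594266.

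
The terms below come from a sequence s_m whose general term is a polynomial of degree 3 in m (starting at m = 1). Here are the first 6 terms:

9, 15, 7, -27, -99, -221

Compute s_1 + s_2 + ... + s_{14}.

-16436

1st diffs: 6, -8, -34, -72, -122.
2nd diffs: -14, -26, -38, -50.
3rd diffs: -12, -12, -12 (constant).
Newton forward-difference form: s_m = 9 + 6·C(m-1,1) + (-14)·C(m-1,2) + (-12)·C(m-1,3).
Continuing: …, -405, -663, -1007, -1449, …, s_{14} = -4437.
Summing m = 1..14 (14 terms) gives -16436.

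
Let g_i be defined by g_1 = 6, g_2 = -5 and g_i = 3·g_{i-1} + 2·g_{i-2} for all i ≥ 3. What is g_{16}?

Compute successive terms:
g_3 = -3, g_4 = -19, g_5 = -63, …, g_{13} = -1647471, g_{14} = -5867555, g_{15} = -20897607, g_{16} = -74427931.

-74427931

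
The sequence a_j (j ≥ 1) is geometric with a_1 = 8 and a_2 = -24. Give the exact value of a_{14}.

-12754584

Common ratio r = -3.
a_j = 8·(-3)^(j-1).
a_{14} = 8·(-3)^13 = -12754584.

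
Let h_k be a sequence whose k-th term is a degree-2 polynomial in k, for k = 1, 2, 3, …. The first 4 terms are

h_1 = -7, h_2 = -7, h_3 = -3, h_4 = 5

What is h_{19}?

1st diffs: 0, 4, 8.
2nd diffs: 4, 4 (constant).
Newton forward-difference form: h_k = -7 + 4·C(k-1,2).
At k = 19: k-1 = 18, so h_{19} = -7 + 612 = 605.

605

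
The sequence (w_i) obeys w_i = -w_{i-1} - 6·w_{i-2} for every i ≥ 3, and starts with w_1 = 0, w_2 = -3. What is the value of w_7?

Applying the relation repeatedly:
w_3 = 3;  w_4 = 15;  w_5 = -33;  w_6 = -57;  w_7 = 255.

255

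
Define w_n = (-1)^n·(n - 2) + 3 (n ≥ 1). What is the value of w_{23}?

-18

(-1)^23 = -1; n - 2 at n=23 is 21; so w_{23} = -18.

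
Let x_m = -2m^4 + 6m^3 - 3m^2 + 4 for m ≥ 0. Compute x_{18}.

-175928

x_{18} = -2·18^4 + 6·18^3 - 3·18^2 + 4 = -175928.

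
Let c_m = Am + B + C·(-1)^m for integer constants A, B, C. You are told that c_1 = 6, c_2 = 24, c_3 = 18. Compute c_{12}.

Plug in m = 1, 2, 3: A + B - C = 6; 2A + B + C = 24; 3A + B - C = 18.
Subtracting the first from the second: A + 2C = 18.
Subtracting the second from the third: A - 2C = -6.
Solving: C = 6, A = 6, then B = 6.
So c_m = 6·m + 6 + 6·(-1)^m; at m=12 this is 84.

84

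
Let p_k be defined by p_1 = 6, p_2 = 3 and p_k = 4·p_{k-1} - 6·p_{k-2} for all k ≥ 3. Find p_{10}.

Iterate the recurrence:
p_3 = -24;  p_4 = -114;  p_5 = -312;  p_6 = -564;  p_7 = -384;  p_8 = 1848;  p_9 = 9696;  p_{10} = 27696.

27696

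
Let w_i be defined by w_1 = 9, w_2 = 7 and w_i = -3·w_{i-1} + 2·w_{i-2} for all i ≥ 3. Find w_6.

271

Iterate the recurrence:
w_3 = -3; w_4 = 23; w_5 = -75; w_6 = 271.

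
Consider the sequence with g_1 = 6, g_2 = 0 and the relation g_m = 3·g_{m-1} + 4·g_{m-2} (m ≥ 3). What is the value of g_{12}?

Step forward from the initial values:
g_3 = 24;  g_4 = 72;  g_5 = 312;  g_6 = 1224;  g_7 = 4920;  g_8 = 19656;  g_9 = 78648;  g_{10} = 314568;  g_{11} = 1258296;  g_{12} = 5033160.
(Characteristic roots are 4 and -1.)

5033160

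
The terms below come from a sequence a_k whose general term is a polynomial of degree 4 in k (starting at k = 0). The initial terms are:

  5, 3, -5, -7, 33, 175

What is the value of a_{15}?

37565

1st diffs: -2, -8, -2, 40, 142.
2nd diffs: -6, 6, 42, 102.
3rd diffs: 12, 36, 60.
4th diffs: 24, 24 (constant).
Newton forward-difference form: a_k = 5 + (-2)·C(k,1) + (-6)·C(k,2) + 12·C(k,3) + 24·C(k,4).
At k = 15: k = 15, so a_{15} = 5 - 30 - 630 + 5460 + 32760 = 37565.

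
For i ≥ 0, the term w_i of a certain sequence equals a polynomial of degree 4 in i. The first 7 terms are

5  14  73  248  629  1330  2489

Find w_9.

10454

1st diffs: 9, 59, 175, 381, 701, 1159.
2nd diffs: 50, 116, 206, 320, 458.
3rd diffs: 66, 90, 114, 138.
4th diffs: 24, 24, 24 (constant).
So w_i = i^4 + 5i^3 + 3i^2 + 5.
Evaluating at i = 9 gives w_9 = 10454.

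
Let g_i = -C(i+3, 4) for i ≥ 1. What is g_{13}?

C(16, 4) = 1820, so g_{13} = -1820.

-1820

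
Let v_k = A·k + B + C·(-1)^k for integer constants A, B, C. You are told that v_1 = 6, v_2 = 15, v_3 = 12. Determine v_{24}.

Plug in k = 1, 2, 3: A + B - C = 6; 2A + B + C = 15; 3A + B - C = 12.
Subtracting the first from the second: A + 2C = 9.
Subtracting the second from the third: A - 2C = -3.
Solving: C = 3, A = 3, then B = 6.
So v_k = 3·k + 6 + 3·(-1)^k; at k=24 this is 81.

81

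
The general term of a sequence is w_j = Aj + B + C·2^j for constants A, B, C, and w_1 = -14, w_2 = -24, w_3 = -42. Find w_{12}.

At j = 1, 2, 3: A + B + 2C = -14; 2A + B + 4C = -24; 3A + B + 8C = -42.
Subtracting the first from the second: A + 2C = -10.
Subtracting the second from the third: A + 4C = -18.
Solving: C = -4, A = -2, then B = -4.
So w_j = -2·j + (-4) + (-4)·2^j; at j=12 this is -16412.

-16412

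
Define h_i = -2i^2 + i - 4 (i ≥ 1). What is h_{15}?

h_{15} = -2·15^2 + 1·15 - 4 = -439.

-439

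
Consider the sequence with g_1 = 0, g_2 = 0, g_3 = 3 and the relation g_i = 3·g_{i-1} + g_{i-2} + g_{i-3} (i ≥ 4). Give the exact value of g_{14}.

g_4 = 9, g_5 = 30, g_6 = 102, …, g_{11} = 45183, g_{12} = 152853, g_{13} = 517098, g_{14} = 1749330.

1749330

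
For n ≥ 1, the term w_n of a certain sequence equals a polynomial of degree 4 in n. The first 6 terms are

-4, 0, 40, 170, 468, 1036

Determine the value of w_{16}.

1st diffs: 4, 40, 130, 298, 568.
2nd diffs: 36, 90, 168, 270.
3rd diffs: 54, 78, 102.
4th diffs: 24, 24 (constant).
So w_n = n^4 - n^3 - n^2 - n - 2.
Evaluating at n = 16 gives w_{16} = 61166.

61166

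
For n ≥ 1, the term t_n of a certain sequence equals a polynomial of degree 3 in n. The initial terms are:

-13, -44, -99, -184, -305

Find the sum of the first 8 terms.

1st diffs: -31, -55, -85, -121.
2nd diffs: -24, -30, -36.
3rd diffs: -6, -6 (constant).
Newton forward-difference form: t_n = -13 + (-31)·C(n-1,1) + (-24)·C(n-1,2) + (-6)·C(n-1,3).
Continuing: -468, -679, -944.
Summing n = 1..8 (8 terms) gives -2736.

-2736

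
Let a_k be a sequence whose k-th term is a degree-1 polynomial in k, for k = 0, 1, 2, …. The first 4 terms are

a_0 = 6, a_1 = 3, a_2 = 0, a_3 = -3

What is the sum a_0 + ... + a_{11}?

-126

1st diffs: -3, -3, -3 (constant).
So a_k = -3k + 6.
Continuing: …, -6, -9, -12, -15, …, a_{11} = -27.
Summing k = 0..11 (12 terms) gives -126.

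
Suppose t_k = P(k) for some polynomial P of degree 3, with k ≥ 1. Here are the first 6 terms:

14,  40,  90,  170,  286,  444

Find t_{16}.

5654

1st diffs: 26, 50, 80, 116, 158.
2nd diffs: 24, 30, 36, 42.
3rd diffs: 6, 6, 6 (constant).
Newton forward-difference form: t_k = 14 + 26·C(k-1,1) + 24·C(k-1,2) + 6·C(k-1,3).
At k = 16: k-1 = 15, so t_{16} = 14 + 390 + 2520 + 2730 = 5654.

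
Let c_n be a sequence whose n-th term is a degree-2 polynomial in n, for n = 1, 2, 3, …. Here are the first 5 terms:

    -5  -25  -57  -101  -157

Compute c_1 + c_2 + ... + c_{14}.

-6258

1st diffs: -20, -32, -44, -56.
2nd diffs: -12, -12, -12 (constant).
Newton forward-difference form: c_n = -5 + (-20)·C(n-1,1) + (-12)·C(n-1,2).
Continuing: …, -225, -305, -397, -501, …, c_{14} = -1201.
Summing n = 1..14 (14 terms) gives -6258.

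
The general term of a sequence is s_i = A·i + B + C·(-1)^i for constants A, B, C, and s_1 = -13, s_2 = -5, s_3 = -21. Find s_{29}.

The three given values yield: A + B - C = -13; 2A + B + C = -5; 3A + B - C = -21.
Subtracting the first from the second: A + 2C = 8.
Subtracting the second from the third: A - 2C = -16.
Solving: C = 6, A = -4, then B = -3.
So s_i = -4·i + (-3) + 6·(-1)^i; at i=29 this is -125.

-125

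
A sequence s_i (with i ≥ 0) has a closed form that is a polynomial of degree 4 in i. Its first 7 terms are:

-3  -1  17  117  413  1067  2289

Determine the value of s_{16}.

1st diffs: 2, 18, 100, 296, 654, 1222.
2nd diffs: 16, 82, 196, 358, 568.
3rd diffs: 66, 114, 162, 210.
4th diffs: 48, 48, 48 (constant).
So s_i = 2i^4 - i^3 - 3i^2 + 4i - 3.
Evaluating at i = 16 gives s_{16} = 126269.

126269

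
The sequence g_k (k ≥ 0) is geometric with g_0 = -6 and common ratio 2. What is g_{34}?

g_k = (-6)·2^(k-0).
g_{34} = (-6)·2^34 = -103079215104.

-103079215104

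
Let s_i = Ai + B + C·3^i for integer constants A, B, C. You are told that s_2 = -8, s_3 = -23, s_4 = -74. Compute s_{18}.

The three given values yield: 2A + B + 9C = -8; 3A + B + 27C = -23; 4A + B + 81C = -74.
Subtracting the first from the second: A + 18C = -15.
Subtracting the second from the third: A + 54C = -51.
Solving: C = -1, A = 3, then B = -5.
Hence s_{18} = 3·18 + (-5) + (-1)·387420489 = -387420440.

-387420440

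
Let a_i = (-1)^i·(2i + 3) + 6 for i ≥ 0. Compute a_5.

(-1)^5 = -1; 2i + 3 at i=5 is 13; so a_5 = -7.

-7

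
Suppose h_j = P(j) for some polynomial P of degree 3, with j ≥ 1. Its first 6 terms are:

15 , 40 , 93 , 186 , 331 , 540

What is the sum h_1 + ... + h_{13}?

1st diffs: 25, 53, 93, 145, 209.
2nd diffs: 28, 40, 52, 64.
3rd diffs: 12, 12, 12 (constant).
Newton forward-difference form: h_j = 15 + 25·C(j-1,1) + 28·C(j-1,2) + 12·C(j-1,3).
Continuing: …, 825, 1198, 1671, 2256, …, h_{13} = 4803.
Summing j = 1..13 (13 terms) gives 18733.

18733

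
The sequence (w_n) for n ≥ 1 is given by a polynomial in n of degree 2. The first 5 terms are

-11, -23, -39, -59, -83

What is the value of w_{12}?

-363

1st diffs: -12, -16, -20, -24.
2nd diffs: -4, -4, -4 (constant).
Newton forward-difference form: w_n = -11 + (-12)·C(n-1,1) + (-4)·C(n-1,2).
At n = 12: n-1 = 11, so w_{12} = -11 - 132 - 220 = -363.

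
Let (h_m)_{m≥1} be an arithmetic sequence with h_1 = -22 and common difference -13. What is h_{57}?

h_m = -22 + (m - 1)·(-13).
h_{57} = -22 + 56·(-13) = -750.

-750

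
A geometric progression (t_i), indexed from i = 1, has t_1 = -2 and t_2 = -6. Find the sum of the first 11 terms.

-177146

Common ratio r = 3.
t_i = (-2)·3^(i-1).
S = (-2)·(3^11 - 1)/(3 - 1) = (-2)·(177147 - 1)/(2) = -177146.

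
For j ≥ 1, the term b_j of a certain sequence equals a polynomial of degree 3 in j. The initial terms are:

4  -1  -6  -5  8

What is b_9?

1st diffs: -5, -5, 1, 13.
2nd diffs: 0, 6, 12.
3rd diffs: 6, 6 (constant).
Newton forward-difference form: b_j = 4 + (-5)·C(j-1,1) + 6·C(j-1,3).
At j = 9: j-1 = 8, so b_9 = 4 - 40 + 336 = 300.

300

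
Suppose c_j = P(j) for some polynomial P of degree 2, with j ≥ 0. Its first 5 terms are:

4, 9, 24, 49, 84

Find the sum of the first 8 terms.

1st diffs: 5, 15, 25, 35.
2nd diffs: 10, 10, 10 (constant).
Newton forward-difference form: c_j = 4 + 5·C(j,1) + 10·C(j,2).
Continuing: 129, 184, 249.
Summing j = 0..7 (8 terms) gives 732.

732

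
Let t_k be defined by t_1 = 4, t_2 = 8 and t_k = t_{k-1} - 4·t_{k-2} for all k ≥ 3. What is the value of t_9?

Step forward from the initial values:
t_3 = -8, t_4 = -40, t_5 = -8, t_6 = 152, t_7 = 184, t_8 = -424, t_9 = -1160.

-1160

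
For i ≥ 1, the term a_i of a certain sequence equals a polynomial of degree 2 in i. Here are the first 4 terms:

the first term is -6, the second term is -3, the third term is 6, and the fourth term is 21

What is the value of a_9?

1st diffs: 3, 9, 15.
2nd diffs: 6, 6 (constant).
Newton forward-difference form: a_i = -6 + 3·C(i-1,1) + 6·C(i-1,2).
At i = 9: i-1 = 8, so a_9 = -6 + 24 + 168 = 186.

186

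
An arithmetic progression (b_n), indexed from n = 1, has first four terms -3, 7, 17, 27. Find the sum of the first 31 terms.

Common difference d = 10.
b_n = -3 + (n - 1)·10.
b_{31} = 297; S = 31·(-3 + 297)/2 = 4557.

4557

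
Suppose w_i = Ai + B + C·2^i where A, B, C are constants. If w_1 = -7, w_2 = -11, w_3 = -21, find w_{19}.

At i = 1, 2, 3: A + B + 2C = -7; 2A + B + 4C = -11; 3A + B + 8C = -21.
Subtracting the first from the second: A + 2C = -4.
Subtracting the second from the third: A + 4C = -10.
Solving: C = -3, A = 2, then B = -3.
Hence w_{19} = 2·19 + (-3) + (-3)·524288 = -1572829.

-1572829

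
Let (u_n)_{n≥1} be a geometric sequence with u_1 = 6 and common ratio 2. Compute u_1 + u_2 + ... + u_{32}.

25769803770

u_n = 6·2^(n-1).
S = 6·(2^32 - 1)/(2 - 1) = 6·(4294967296 - 1)/(1) = 25769803770.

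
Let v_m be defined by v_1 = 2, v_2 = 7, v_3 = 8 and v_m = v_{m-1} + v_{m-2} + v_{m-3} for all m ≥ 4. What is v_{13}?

4100

Compute successive terms:
v_4 = 17, v_5 = 32, v_6 = 57, v_7 = 106, v_8 = 195, v_9 = 358, v_{10} = 659, v_{11} = 1212, v_{12} = 2229, v_{13} = 4100.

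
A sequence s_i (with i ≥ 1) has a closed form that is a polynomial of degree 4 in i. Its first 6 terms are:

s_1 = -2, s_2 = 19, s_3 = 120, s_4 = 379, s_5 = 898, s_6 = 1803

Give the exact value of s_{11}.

1st diffs: 21, 101, 259, 519, 905.
2nd diffs: 80, 158, 260, 386.
3rd diffs: 78, 102, 126.
4th diffs: 24, 24 (constant).
Newton forward-difference form: s_i = -2 + 21·C(i-1,1) + 80·C(i-1,2) + 78·C(i-1,3) + 24·C(i-1,4).
At i = 11: i-1 = 10, so s_{11} = -2 + 210 + 3600 + 9360 + 5040 = 18208.

18208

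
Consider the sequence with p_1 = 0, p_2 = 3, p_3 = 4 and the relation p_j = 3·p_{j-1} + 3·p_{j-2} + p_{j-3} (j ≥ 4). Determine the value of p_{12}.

p_4 = 21;  p_5 = 78;  p_6 = 301;  p_7 = 1158;  p_8 = 4455;  p_9 = 17140;  p_{10} = 65943;  p_{11} = 253704;  p_{12} = 976081.

976081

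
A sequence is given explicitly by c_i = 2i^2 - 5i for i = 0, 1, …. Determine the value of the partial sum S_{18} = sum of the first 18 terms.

Over i = 0..17: Σi = 153, Σi² = 1785.
Total = (2)·1785 + (-5)·153 = 2805.

2805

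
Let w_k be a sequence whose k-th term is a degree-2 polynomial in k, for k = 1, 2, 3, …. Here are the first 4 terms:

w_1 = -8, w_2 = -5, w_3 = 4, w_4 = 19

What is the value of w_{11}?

1st diffs: 3, 9, 15.
2nd diffs: 6, 6 (constant).
Newton forward-difference form: w_k = -8 + 3·C(k-1,1) + 6·C(k-1,2).
At k = 11: k-1 = 10, so w_{11} = -8 + 30 + 270 = 292.

292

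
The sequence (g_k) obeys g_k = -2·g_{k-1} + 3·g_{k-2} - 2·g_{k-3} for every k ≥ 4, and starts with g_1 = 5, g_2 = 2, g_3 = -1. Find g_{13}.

Compute successive terms:
g_4 = -2  g_5 = -3  g_6 = 2  g_7 = -9  g_8 = 30  g_9 = -91  g_{10} = 290  g_{11} = -913  g_{12} = 2878  g_{13} = -9075.

-9075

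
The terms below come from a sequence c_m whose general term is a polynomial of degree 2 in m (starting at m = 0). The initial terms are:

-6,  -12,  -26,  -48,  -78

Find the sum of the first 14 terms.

-3542

1st diffs: -6, -14, -22, -30.
2nd diffs: -8, -8, -8 (constant).
So c_m = -4m^2 - 2m - 6.
Continuing: …, -116, -162, -216, -278, …, c_{13} = -708.
Summing m = 0..13 (14 terms) gives -3542.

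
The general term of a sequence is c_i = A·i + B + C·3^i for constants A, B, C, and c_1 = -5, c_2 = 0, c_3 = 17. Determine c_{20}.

Plug in i = 1, 2, 3: A + B + 3C = -5; 2A + B + 9C = 0; 3A + B + 27C = 17.
Subtracting the first from the second: A + 6C = 5.
Subtracting the second from the third: A + 18C = 17.
Solving: C = 1, A = -1, then B = -7.
Hence c_{20} = -1·20 + (-7) + 1·3486784401 = 3486784374.

3486784374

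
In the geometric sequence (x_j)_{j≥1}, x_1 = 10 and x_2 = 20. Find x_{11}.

Common ratio r = 2.
x_j = 10·2^(j-1).
x_{11} = 10·2^10 = 10240.

10240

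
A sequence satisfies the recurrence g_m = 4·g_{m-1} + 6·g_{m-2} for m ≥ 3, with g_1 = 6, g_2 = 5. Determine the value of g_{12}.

131356640

Step forward from the initial values:
g_3 = 56  g_4 = 254  g_5 = 1352  g_6 = 6932  g_7 = 35840  g_8 = 184952  g_9 = 954848  g_{10} = 4929104  g_{11} = 25445504  g_{12} = 131356640.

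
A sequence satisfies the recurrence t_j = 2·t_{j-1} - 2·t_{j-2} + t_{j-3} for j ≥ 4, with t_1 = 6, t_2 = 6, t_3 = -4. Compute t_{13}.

Compute successive terms:
t_4 = -14, t_5 = -14, t_6 = -4, t_7 = 6, t_8 = 6, t_9 = -4, t_{10} = -14, t_{11} = -14, t_{12} = -4, t_{13} = 6.

6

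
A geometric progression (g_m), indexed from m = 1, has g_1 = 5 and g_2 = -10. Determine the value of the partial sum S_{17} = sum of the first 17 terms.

Common ratio r = -2.
g_m = 5·(-2)^(m-1).
S = 5·((-2)^17 - 1)/(-2 - 1) = 5·(-131072 - 1)/(-3) = 218455.

218455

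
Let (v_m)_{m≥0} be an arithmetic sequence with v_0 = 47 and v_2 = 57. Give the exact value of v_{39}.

Common difference d = (57 - 47) / (2 - 0) = 5.
v_m = 47 + (m - 0)·5.
v_{39} = 47 + 39·5 = 242.

242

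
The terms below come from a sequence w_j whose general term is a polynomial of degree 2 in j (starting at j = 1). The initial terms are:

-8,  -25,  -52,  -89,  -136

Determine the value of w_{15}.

1st diffs: -17, -27, -37, -47.
2nd diffs: -10, -10, -10 (constant).
So w_j = -5j^2 - 2j - 1.
Evaluating at j = 15 gives w_{15} = -1156.

-1156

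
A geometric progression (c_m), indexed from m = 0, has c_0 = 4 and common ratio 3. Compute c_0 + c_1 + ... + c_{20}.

20920706404

c_m = 4·3^(m-0).
S = 4·(3^21 - 1)/(3 - 1) = 4·(10460353203 - 1)/(2) = 20920706404.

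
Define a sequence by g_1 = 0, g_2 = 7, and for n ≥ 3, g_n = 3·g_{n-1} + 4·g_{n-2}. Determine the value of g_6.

Compute successive terms:
g_3 = 21;  g_4 = 91;  g_5 = 357;  g_6 = 1435.
(Characteristic roots are 4 and -1.)

1435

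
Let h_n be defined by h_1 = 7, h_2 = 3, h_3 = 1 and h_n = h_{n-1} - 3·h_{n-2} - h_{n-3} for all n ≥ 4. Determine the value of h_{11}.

Iterate the recurrence:
h_4 = -15; h_5 = -21; h_6 = 23; h_7 = 101; h_8 = 53; h_9 = -273; h_{10} = -533; h_{11} = 233.

233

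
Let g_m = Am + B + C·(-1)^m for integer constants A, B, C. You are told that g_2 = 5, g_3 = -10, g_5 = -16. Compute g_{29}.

Write the equations: 2A + B + C = 5; 3A + B - C = -10; 5A + B - C = -16.
Subtracting the first from the second: A - 2C = -15.
Subtracting the second from the third: 2A = -6.
Solving: C = 6, A = -3, then B = 5.
Therefore g_{29} = -87 + 5 + 6·(-1) = -88.

-88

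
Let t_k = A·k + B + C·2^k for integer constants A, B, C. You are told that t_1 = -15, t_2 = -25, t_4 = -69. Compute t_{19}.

-1572945

Plug in k = 1, 2, 4: A + B + 2C = -15; 2A + B + 4C = -25; 4A + B + 16C = -69.
Subtracting the first from the second: A + 2C = -10.
Subtracting the second from the third: 2A + 12C = -44.
Solving: C = -3, A = -4, then B = -5.
So t_k = -4·k + (-5) + (-3)·2^k; at k=19 this is -1572945.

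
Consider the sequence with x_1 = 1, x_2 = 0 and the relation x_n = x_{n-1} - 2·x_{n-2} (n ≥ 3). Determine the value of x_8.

Compute successive terms:
x_3 = -2; x_4 = -2; x_5 = 2; x_6 = 6; x_7 = 2; x_8 = -10.

-10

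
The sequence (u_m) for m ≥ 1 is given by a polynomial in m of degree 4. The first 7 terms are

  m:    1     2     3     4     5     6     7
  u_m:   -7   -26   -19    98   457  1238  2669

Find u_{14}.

1st diffs: -19, 7, 117, 359, 781, 1431.
2nd diffs: 26, 110, 242, 422, 650.
3rd diffs: 84, 132, 180, 228.
4th diffs: 48, 48, 48 (constant).
Newton forward-difference form: u_m = -7 + (-19)·C(m-1,1) + 26·C(m-1,2) + 84·C(m-1,3) + 48·C(m-1,4).
At m = 14: m-1 = 13, so u_{14} = -7 - 247 + 2028 + 24024 + 34320 = 60118.

60118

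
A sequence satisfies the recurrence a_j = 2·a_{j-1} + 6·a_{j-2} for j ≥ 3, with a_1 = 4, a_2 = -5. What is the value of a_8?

Applying the relation repeatedly:
a_3 = 14;  a_4 = -2;  a_5 = 80;  a_6 = 148;  a_7 = 776;  a_8 = 2440.

2440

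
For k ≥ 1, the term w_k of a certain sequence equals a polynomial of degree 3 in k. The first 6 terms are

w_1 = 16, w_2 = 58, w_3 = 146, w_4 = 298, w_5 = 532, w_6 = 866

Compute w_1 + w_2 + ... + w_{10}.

11350

1st diffs: 42, 88, 152, 234, 334.
2nd diffs: 46, 64, 82, 100.
3rd diffs: 18, 18, 18 (constant).
So w_k = 3k^3 + 5k^2 + 6k + 2.
Continuing: 1318, 1906, 2648, 3562.
Summing k = 1..10 (10 terms) gives 11350.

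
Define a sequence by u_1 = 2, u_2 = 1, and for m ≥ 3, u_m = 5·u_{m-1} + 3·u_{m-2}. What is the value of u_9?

304427

Step forward from the initial values:
u_3 = 11; u_4 = 58; u_5 = 323; u_6 = 1789; u_7 = 9914; u_8 = 54937; u_9 = 304427.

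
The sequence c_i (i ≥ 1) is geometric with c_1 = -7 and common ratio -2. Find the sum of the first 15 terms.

c_i = (-7)·(-2)^(i-1).
S = (-7)·((-2)^15 - 1)/(-2 - 1) = (-7)·(-32768 - 1)/(-3) = -76461.

-76461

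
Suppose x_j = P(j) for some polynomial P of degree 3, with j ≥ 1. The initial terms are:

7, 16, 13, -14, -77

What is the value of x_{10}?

1st diffs: 9, -3, -27, -63.
2nd diffs: -12, -24, -36.
3rd diffs: -12, -12 (constant).
So x_j = -2j^3 + 6j^2 + 5j - 2.
Evaluating at j = 10 gives x_{10} = -1352.

-1352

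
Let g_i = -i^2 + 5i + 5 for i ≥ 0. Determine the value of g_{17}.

-199

g_{17} = -1·17^2 + 5·17 + 5 = -199.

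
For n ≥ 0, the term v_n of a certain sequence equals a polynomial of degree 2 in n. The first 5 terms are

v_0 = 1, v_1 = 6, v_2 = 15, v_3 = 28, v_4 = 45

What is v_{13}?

1st diffs: 5, 9, 13, 17.
2nd diffs: 4, 4, 4 (constant).
Newton forward-difference form: v_n = 1 + 5·C(n,1) + 4·C(n,2).
At n = 13: n = 13, so v_{13} = 1 + 65 + 312 = 378.

378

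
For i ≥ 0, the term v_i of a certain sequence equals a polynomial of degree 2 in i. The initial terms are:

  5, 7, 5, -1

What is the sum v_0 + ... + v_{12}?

1st diffs: 2, -2, -6.
2nd diffs: -4, -4 (constant).
Newton forward-difference form: v_i = 5 + 2·C(i,1) + (-4)·C(i,2).
Continuing: …, -11, -25, -43, -65, …, v_{12} = -235.
Summing i = 0..12 (13 terms) gives -923.

-923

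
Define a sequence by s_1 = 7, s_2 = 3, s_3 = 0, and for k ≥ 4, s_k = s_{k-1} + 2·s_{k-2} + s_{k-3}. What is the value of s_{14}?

Compute successive terms:
s_4 = 13, s_5 = 16, s_6 = 42, …, s_{11} = 1857, s_{12} = 3988, s_{13} = 8566, s_{14} = 18399.

18399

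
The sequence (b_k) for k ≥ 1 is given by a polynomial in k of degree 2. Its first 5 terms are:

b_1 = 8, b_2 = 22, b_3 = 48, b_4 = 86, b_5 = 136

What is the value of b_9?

1st diffs: 14, 26, 38, 50.
2nd diffs: 12, 12, 12 (constant).
Newton forward-difference form: b_k = 8 + 14·C(k-1,1) + 12·C(k-1,2).
At k = 9: k-1 = 8, so b_9 = 8 + 112 + 336 = 456.

456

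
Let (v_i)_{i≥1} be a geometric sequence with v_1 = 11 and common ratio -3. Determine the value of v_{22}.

v_i = 11·(-3)^(i-1).
v_{22} = 11·(-3)^21 = -115063885233.

-115063885233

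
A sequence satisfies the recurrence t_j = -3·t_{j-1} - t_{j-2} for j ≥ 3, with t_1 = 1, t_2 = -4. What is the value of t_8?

-1364

Compute successive terms:
t_3 = 11  t_4 = -29  t_5 = 76  t_6 = -199  t_7 = 521  t_8 = -1364.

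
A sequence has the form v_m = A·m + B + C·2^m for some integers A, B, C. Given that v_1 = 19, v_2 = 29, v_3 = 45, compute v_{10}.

The three given values yield: A + B + 2C = 19; 2A + B + 4C = 29; 3A + B + 8C = 45.
Subtracting the first from the second: A + 2C = 10.
Subtracting the second from the third: A + 4C = 16.
Solving: C = 3, A = 4, then B = 9.
Therefore v_{10} = 40 + 9 + 3·1024 = 3121.

3121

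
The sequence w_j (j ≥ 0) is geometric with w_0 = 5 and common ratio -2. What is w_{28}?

1342177280

w_j = 5·(-2)^(j-0).
w_{28} = 5·(-2)^28 = 1342177280.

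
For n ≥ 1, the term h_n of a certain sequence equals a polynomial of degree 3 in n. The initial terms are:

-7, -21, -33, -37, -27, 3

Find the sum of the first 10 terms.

800

1st diffs: -14, -12, -4, 10, 30.
2nd diffs: 2, 8, 14, 20.
3rd diffs: 6, 6, 6 (constant).
So h_n = n^3 - 5n^2 - 6n + 3.
Continuing: 59, 147, 273, 443.
Summing n = 1..10 (10 terms) gives 800.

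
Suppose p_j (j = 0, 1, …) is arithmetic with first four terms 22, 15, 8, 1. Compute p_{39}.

Common difference d = -7.
p_j = 22 + (j - 0)·(-7).
p_{39} = 22 + 39·(-7) = -251.

-251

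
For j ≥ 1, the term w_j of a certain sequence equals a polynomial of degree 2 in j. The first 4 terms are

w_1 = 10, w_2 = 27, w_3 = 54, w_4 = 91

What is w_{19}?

1st diffs: 17, 27, 37.
2nd diffs: 10, 10 (constant).
So w_j = 5j^2 + 2j + 3.
Evaluating at j = 19 gives w_{19} = 1846.

1846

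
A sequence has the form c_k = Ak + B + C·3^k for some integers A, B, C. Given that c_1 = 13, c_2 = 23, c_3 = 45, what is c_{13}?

1594381

At k = 1, 2, 3: A + B + 3C = 13; 2A + B + 9C = 23; 3A + B + 27C = 45.
Subtracting the first from the second: A + 6C = 10.
Subtracting the second from the third: A + 18C = 22.
Solving: C = 1, A = 4, then B = 6.
Therefore c_{13} = 52 + 6 + 1·1594323 = 1594381.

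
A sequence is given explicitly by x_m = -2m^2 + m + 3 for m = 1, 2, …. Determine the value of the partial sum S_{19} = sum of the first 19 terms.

-4693

Over m = 1..19: Σm = 190, Σm² = 2470.
Total = (-2)·2470 + (1)·190 + (3)·19 = -4693.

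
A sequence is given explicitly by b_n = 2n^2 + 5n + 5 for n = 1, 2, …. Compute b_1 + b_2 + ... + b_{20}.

6890

Over n = 1..20: Σn = 210, Σn² = 2870.
Total = (2)·2870 + (5)·210 + (5)·20 = 6890.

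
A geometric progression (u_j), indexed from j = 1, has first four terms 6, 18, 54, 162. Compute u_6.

1458

Common ratio r = 3.
u_j = 6·3^(j-1).
u_6 = 6·3^5 = 1458.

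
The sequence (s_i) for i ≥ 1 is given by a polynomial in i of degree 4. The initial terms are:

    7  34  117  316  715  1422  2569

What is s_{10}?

1st diffs: 27, 83, 199, 399, 707, 1147.
2nd diffs: 56, 116, 200, 308, 440.
3rd diffs: 60, 84, 108, 132.
4th diffs: 24, 24, 24 (constant).
So s_i = i^4 + 3i^2 + 3i.
Evaluating at i = 10 gives s_{10} = 10330.

10330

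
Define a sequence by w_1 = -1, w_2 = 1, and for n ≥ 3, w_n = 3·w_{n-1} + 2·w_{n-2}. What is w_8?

Applying the relation repeatedly:
w_3 = 1  w_4 = 5  w_5 = 17  w_6 = 61  w_7 = 217  w_8 = 773.

773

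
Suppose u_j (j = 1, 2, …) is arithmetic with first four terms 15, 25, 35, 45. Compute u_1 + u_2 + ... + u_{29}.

4495

Common difference d = 10.
u_j = 15 + (j - 1)·10.
u_{29} = 295; S = 29·(15 + 295)/2 = 4495.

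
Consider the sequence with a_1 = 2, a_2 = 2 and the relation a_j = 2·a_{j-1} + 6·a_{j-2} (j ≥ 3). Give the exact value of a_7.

Applying the relation repeatedly:
a_3 = 16, a_4 = 44, a_5 = 184, a_6 = 632, a_7 = 2368.

2368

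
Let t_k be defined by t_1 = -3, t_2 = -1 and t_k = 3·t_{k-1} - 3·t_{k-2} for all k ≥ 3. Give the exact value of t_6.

72

Step forward from the initial values:
t_3 = 6;  t_4 = 21;  t_5 = 45;  t_6 = 72.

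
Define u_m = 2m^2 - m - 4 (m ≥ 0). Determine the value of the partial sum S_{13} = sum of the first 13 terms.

1170

Over m = 0..12: Σm = 78, Σm² = 650.
Total = (2)·650 + (-1)·78 + (-4)·13 = 1170.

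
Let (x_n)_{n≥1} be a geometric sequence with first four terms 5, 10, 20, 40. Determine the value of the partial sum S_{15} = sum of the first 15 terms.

Common ratio r = 2.
x_n = 5·2^(n-1).
S = 5·(2^15 - 1)/(2 - 1) = 5·(32768 - 1)/(1) = 163835.

163835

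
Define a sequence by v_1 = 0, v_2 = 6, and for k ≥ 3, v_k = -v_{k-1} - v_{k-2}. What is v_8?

v_3 = -6, v_4 = 0, v_5 = 6, v_6 = -6, v_7 = 0, v_8 = 6.

6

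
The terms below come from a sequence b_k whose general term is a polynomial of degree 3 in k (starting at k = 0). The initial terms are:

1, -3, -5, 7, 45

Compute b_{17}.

8365

1st diffs: -4, -2, 12, 38.
2nd diffs: 2, 14, 26.
3rd diffs: 12, 12 (constant).
Newton forward-difference form: b_k = 1 + (-4)·C(k,1) + 2·C(k,2) + 12·C(k,3).
At k = 17: k = 17, so b_{17} = 1 - 68 + 272 + 8160 = 8365.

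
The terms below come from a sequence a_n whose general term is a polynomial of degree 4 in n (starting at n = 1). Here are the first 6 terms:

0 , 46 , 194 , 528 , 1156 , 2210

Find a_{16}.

82380

1st diffs: 46, 148, 334, 628, 1054.
2nd diffs: 102, 186, 294, 426.
3rd diffs: 84, 108, 132.
4th diffs: 24, 24 (constant).
Newton forward-difference form: a_n = 46·C(n-1,1) + 102·C(n-1,2) + 84·C(n-1,3) + 24·C(n-1,4).
At n = 16: n-1 = 15, so a_{16} = 690 + 10710 + 38220 + 32760 = 82380.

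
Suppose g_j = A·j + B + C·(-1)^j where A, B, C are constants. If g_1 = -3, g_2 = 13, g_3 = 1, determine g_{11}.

Plug in j = 1, 2, 3: A + B - C = -3; 2A + B + C = 13; 3A + B - C = 1.
Subtracting the first from the second: A + 2C = 16.
Subtracting the second from the third: A - 2C = -12.
Solving: C = 7, A = 2, then B = 2.
So g_j = 2·j + 2 + 7·(-1)^j; at j=11 this is 17.

17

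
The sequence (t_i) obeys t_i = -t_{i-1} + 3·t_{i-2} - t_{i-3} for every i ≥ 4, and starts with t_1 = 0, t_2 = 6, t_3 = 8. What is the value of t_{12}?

826

Iterate the recurrence:
t_4 = 10  t_5 = 8  t_6 = 14  t_7 = 0  t_8 = 34  t_9 = -48  t_{10} = 150  t_{11} = -328  t_{12} = 826.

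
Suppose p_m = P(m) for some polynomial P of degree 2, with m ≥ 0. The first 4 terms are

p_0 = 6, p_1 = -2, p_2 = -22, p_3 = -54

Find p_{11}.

1st diffs: -8, -20, -32.
2nd diffs: -12, -12 (constant).
Newton forward-difference form: p_m = 6 + (-8)·C(m,1) + (-12)·C(m,2).
At m = 11: m = 11, so p_{11} = 6 - 88 - 660 = -742.

-742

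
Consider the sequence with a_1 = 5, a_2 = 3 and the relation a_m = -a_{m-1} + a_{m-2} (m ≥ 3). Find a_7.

Iterate the recurrence:
a_3 = 2; a_4 = 1; a_5 = 1; a_6 = 0; a_7 = 1.

1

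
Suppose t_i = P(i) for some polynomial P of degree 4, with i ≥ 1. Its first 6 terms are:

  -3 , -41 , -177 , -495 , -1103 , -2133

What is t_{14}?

1st diffs: -38, -136, -318, -608, -1030.
2nd diffs: -98, -182, -290, -422.
3rd diffs: -84, -108, -132.
4th diffs: -24, -24 (constant).
Newton forward-difference form: t_i = -3 + (-38)·C(i-1,1) + (-98)·C(i-1,2) + (-84)·C(i-1,3) + (-24)·C(i-1,4).
At i = 14: i-1 = 13, so t_{14} = -3 - 494 - 7644 - 24024 - 17160 = -49325.

-49325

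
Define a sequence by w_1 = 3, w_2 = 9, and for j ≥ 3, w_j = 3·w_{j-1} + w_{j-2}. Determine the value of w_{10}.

Applying the relation repeatedly:
w_3 = 30; w_4 = 99; w_5 = 327; w_6 = 1080; w_7 = 3567; w_8 = 11781; w_9 = 38910; w_{10} = 128511.

128511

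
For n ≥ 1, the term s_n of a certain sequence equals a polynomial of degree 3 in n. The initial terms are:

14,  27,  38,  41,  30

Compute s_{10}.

1st diffs: 13, 11, 3, -11.
2nd diffs: -2, -8, -14.
3rd diffs: -6, -6 (constant).
Newton forward-difference form: s_n = 14 + 13·C(n-1,1) + (-2)·C(n-1,2) + (-6)·C(n-1,3).
At n = 10: n-1 = 9, so s_{10} = 14 + 117 - 72 - 504 = -445.

-445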